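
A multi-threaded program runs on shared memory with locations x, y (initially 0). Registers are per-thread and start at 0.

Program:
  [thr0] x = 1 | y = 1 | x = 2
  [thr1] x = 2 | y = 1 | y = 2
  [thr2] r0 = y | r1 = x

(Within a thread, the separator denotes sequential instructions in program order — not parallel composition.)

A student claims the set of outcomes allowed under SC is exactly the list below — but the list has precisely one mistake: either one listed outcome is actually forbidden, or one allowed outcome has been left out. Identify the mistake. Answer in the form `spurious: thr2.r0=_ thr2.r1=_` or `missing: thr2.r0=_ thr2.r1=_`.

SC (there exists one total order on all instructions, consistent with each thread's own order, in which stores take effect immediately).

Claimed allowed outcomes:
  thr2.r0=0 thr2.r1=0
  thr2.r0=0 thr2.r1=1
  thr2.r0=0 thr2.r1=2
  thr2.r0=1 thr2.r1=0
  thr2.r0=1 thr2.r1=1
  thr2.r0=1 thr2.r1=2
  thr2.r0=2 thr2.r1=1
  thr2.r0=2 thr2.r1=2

spurious: thr2.r0=1 thr2.r1=0

outcome vector order: (thr2.r0,thr2.r1)
under SC → 0/0 0/1 0/2 1/1 1/2 2/1 2/2
claimed∖SC = {1/0}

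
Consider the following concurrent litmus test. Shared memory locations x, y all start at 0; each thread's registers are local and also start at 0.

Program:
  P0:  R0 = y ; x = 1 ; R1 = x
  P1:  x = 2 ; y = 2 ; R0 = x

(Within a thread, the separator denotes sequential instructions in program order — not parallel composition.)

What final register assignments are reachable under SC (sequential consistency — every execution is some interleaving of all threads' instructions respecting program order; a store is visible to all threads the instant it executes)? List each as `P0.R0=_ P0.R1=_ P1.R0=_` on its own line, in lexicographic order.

P0.R0=0 P0.R1=1 P1.R0=1
P0.R0=0 P0.R1=1 P1.R0=2
P0.R0=0 P0.R1=2 P1.R0=2
P0.R0=2 P0.R1=1 P1.R0=1
P0.R0=2 P0.R1=1 P1.R0=2

outcome vector order: (P0.R0,P0.R1,P1.R0)
|SC outcomes| = 5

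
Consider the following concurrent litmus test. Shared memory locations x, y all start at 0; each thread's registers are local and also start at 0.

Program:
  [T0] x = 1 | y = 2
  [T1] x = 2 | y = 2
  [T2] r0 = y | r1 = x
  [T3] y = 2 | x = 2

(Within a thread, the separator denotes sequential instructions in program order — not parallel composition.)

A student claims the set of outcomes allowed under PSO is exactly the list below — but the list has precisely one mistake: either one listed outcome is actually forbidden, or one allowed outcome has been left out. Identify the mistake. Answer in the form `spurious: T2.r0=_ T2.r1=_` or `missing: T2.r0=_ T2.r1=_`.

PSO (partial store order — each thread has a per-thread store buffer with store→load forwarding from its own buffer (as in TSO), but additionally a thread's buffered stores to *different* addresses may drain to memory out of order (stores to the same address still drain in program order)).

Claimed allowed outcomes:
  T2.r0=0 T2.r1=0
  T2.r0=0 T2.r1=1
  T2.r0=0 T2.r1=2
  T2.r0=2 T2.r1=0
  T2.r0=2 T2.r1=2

missing: T2.r0=2 T2.r1=1

outcome vector order: (T2.r0,T2.r1)
PSO: 6 outcomes — {00 01 02 20 21 22}
PSO∖claimed = {21}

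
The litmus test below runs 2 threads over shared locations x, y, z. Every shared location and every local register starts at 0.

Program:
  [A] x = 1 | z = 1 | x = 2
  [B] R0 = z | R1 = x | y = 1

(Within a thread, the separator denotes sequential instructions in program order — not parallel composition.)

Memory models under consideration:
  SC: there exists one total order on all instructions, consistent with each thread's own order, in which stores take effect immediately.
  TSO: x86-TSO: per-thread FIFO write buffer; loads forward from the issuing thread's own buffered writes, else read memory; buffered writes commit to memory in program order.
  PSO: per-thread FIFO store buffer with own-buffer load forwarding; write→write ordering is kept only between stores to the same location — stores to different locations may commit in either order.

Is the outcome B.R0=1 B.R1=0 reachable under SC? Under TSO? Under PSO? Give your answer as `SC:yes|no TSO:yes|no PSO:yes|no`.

SC:no TSO:no PSO:yes

outcome vector order: (B.R0,B.R1)
SC: 5 outcomes — {<0 0> <0 1> <0 2> <1 1> <1 2>}
TSO: 5 outcomes — {<0 0> <0 1> <0 2> <1 1> <1 2>}
PSO: 6 outcomes — {<0 0> <0 1> <0 2> <1 0> <1 1> <1 2>}
target <1 0> ∈ {PSO}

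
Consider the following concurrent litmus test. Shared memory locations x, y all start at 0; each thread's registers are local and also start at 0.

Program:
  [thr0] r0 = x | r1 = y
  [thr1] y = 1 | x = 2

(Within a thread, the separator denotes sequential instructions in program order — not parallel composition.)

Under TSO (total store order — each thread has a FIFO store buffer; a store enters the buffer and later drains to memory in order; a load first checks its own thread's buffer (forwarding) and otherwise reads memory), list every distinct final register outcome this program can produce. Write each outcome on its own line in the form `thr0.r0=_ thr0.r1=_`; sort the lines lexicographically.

thr0.r0=0 thr0.r1=0
thr0.r0=0 thr0.r1=1
thr0.r0=2 thr0.r1=1

outcome vector order: (thr0.r0,thr0.r1)
|TSO outcomes| = 3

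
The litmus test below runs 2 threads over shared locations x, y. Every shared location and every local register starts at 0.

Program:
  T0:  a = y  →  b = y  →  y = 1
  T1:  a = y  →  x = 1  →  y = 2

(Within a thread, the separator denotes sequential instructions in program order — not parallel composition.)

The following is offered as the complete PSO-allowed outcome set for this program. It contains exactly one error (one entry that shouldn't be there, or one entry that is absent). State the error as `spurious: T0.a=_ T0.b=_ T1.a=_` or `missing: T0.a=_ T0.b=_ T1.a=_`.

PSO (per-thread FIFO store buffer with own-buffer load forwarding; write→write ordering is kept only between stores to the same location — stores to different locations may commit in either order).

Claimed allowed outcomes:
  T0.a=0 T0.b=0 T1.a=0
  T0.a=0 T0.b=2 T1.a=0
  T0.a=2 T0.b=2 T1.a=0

missing: T0.a=0 T0.b=0 T1.a=1

outcome vector order: (T0.a,T0.b,T1.a)
[PSO] allowed = {0/0/0, 0/0/1, 0/2/0, 2/2/0}
PSO∖claimed = {0/0/1}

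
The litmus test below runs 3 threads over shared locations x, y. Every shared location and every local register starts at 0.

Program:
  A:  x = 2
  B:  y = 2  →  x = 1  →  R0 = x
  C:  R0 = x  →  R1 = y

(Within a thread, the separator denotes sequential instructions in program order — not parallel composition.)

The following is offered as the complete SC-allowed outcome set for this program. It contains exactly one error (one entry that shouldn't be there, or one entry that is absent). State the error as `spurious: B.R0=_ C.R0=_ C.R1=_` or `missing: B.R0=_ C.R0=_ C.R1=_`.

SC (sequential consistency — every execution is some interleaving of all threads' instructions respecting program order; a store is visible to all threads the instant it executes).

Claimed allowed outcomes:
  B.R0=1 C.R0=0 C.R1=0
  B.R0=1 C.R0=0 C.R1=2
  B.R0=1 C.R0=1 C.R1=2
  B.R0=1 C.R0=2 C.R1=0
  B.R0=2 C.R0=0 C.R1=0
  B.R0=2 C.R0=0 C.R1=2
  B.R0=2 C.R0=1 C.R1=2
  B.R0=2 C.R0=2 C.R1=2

outcome vector order: (B.R0,C.R0,C.R1)
SC (9): 100; 102; 112; 120; 122; 200; 202; 212; 222
SC∖claimed = {122}

missing: B.R0=1 C.R0=2 C.R1=2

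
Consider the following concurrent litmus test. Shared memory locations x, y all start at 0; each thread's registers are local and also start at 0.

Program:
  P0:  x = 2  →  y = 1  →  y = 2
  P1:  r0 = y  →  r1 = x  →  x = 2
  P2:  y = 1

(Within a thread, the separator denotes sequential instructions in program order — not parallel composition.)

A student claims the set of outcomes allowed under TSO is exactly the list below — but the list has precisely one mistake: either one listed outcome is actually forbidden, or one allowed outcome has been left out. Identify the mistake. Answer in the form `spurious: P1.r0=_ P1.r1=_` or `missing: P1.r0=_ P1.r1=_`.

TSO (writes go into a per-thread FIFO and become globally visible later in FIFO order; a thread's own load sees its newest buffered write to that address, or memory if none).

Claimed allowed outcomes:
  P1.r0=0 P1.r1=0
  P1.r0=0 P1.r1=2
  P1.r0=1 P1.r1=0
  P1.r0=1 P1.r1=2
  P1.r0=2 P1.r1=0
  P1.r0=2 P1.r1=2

outcome vector order: (P1.r0,P1.r1)
TSO (5): 00; 02; 10; 12; 22
claimed∖TSO = {20}

spurious: P1.r0=2 P1.r1=0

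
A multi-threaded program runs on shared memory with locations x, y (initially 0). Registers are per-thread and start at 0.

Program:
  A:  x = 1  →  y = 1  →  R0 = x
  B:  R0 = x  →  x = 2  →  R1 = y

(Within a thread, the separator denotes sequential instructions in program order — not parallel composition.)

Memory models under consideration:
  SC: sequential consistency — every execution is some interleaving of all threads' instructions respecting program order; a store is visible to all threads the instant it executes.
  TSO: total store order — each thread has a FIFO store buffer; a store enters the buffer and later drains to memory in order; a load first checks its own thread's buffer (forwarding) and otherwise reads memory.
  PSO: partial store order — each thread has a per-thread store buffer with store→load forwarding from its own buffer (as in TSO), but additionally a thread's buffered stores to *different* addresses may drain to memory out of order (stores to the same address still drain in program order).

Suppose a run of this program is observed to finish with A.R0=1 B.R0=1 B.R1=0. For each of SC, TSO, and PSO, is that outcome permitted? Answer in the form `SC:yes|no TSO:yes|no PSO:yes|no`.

outcome vector order: (A.R0,B.R0,B.R1)
SC: 7 outcomes — {(1,0,0); (1,0,1); (1,1,1); (2,0,0); (2,0,1); (2,1,0); (2,1,1)}
TSO: 8 outcomes — {(1,0,0); (1,0,1); (1,1,0); (1,1,1); (2,0,0); (2,0,1); (2,1,0); (2,1,1)}
PSO: 8 outcomes — {(1,0,0); (1,0,1); (1,1,0); (1,1,1); (2,0,0); (2,0,1); (2,1,0); (2,1,1)}
target (1,1,0) ∈ {TSO,PSO}

SC:no TSO:yes PSO:yes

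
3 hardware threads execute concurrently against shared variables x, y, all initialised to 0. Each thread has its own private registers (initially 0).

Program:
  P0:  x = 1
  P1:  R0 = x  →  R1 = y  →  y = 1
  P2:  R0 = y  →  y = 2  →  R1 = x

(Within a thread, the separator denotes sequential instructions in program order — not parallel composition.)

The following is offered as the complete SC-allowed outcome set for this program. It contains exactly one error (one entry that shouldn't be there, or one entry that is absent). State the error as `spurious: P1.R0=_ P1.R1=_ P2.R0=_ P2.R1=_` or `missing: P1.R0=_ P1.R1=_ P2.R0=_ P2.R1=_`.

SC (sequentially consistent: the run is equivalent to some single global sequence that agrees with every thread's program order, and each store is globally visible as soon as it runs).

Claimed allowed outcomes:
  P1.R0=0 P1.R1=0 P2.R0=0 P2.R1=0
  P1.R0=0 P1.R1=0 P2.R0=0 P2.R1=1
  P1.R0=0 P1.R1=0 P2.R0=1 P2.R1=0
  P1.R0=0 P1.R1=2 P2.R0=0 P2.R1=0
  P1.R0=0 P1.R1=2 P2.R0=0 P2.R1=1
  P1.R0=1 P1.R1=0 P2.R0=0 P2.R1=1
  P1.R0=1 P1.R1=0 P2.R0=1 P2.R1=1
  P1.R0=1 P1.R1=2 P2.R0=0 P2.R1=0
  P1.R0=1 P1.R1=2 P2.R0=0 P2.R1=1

missing: P1.R0=0 P1.R1=0 P2.R0=1 P2.R1=1

outcome vector order: (P1.R0,P1.R1,P2.R0,P2.R1)
SC: 10 outcomes — {<0 0 0 0>; <0 0 0 1>; <0 0 1 0>; <0 0 1 1>; <0 2 0 0>; <0 2 0 1>; <1 0 0 1>; <1 0 1 1>; <1 2 0 0>; <1 2 0 1>}
SC∖claimed = {<0 0 1 1>}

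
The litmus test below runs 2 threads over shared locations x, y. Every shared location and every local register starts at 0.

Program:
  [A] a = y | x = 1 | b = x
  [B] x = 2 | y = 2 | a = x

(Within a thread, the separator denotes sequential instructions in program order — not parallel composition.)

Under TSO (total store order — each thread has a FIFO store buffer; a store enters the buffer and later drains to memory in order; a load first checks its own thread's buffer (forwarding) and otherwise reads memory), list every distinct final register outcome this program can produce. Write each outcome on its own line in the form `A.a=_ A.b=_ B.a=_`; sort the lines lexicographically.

outcome vector order: (A.a,A.b,B.a)
|TSO outcomes| = 5

A.a=0 A.b=1 B.a=1
A.a=0 A.b=1 B.a=2
A.a=0 A.b=2 B.a=2
A.a=2 A.b=1 B.a=1
A.a=2 A.b=1 B.a=2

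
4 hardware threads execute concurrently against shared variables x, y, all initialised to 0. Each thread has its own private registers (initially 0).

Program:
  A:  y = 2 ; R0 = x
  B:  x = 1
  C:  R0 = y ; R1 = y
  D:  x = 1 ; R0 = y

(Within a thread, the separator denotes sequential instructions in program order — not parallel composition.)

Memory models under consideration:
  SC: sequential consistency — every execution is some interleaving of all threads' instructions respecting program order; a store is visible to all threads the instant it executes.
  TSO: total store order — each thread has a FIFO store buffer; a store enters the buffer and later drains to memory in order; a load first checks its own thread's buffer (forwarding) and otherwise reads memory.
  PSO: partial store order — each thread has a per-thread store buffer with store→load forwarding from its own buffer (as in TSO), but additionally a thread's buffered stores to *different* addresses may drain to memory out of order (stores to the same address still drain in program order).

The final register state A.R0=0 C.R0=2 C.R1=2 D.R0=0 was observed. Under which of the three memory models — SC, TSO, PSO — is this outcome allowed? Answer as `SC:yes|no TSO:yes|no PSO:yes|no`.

outcome vector order: (A.R0,C.R0,C.R1,D.R0)
under SC → (0,0,0,2), (0,0,2,2), (0,2,2,2), (1,0,0,0), (1,0,0,2), (1,0,2,0), (1,0,2,2), (1,2,2,0), (1,2,2,2)
under TSO → (0,0,0,0), (0,0,0,2), (0,0,2,0), (0,0,2,2), (0,2,2,0), (0,2,2,2), (1,0,0,0), (1,0,0,2), (1,0,2,0), (1,0,2,2), (1,2,2,0), (1,2,2,2)
under PSO → (0,0,0,0), (0,0,0,2), (0,0,2,0), (0,0,2,2), (0,2,2,0), (0,2,2,2), (1,0,0,0), (1,0,0,2), (1,0,2,0), (1,0,2,2), (1,2,2,0), (1,2,2,2)
target (0,2,2,0) ∈ {TSO,PSO}

SC:no TSO:yes PSO:yes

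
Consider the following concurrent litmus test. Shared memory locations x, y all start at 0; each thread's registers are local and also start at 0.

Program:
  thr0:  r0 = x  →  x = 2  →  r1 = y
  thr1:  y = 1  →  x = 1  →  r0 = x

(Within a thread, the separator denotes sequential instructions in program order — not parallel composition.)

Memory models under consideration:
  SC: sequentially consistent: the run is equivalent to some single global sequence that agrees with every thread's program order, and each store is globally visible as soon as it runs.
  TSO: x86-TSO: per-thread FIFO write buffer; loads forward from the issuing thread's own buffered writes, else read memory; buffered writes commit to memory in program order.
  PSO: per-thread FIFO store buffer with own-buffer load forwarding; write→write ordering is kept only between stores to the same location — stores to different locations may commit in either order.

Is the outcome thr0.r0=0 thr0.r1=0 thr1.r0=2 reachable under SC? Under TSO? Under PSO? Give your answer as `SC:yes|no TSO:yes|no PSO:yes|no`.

outcome vector order: (thr0.r0,thr0.r1,thr1.r0)
[SC] allowed = {(0,0,1); (0,1,1); (0,1,2); (1,1,1); (1,1,2)}
[TSO] allowed = {(0,0,1); (0,0,2); (0,1,1); (0,1,2); (1,1,1); (1,1,2)}
[PSO] allowed = {(0,0,1); (0,0,2); (0,1,1); (0,1,2); (1,0,1); (1,0,2); (1,1,1); (1,1,2)}
target (0,0,2) ∈ {TSO,PSO}

SC:no TSO:yes PSO:yes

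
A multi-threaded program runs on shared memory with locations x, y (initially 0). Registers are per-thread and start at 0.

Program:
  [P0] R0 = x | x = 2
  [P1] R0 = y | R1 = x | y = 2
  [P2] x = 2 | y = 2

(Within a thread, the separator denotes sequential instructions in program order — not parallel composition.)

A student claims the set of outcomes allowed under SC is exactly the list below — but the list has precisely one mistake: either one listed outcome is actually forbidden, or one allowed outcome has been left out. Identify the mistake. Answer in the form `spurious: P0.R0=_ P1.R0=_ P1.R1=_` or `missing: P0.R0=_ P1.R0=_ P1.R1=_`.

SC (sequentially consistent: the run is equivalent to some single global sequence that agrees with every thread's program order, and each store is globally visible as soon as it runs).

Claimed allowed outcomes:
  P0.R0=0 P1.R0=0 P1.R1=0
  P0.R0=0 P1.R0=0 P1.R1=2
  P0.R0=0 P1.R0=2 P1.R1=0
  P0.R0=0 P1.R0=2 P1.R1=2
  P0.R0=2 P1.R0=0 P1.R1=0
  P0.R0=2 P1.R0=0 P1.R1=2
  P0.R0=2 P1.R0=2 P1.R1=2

outcome vector order: (P0.R0,P1.R0,P1.R1)
SC: 6 outcomes — {000; 002; 022; 200; 202; 222}
claimed∖SC = {020}

spurious: P0.R0=0 P1.R0=2 P1.R1=0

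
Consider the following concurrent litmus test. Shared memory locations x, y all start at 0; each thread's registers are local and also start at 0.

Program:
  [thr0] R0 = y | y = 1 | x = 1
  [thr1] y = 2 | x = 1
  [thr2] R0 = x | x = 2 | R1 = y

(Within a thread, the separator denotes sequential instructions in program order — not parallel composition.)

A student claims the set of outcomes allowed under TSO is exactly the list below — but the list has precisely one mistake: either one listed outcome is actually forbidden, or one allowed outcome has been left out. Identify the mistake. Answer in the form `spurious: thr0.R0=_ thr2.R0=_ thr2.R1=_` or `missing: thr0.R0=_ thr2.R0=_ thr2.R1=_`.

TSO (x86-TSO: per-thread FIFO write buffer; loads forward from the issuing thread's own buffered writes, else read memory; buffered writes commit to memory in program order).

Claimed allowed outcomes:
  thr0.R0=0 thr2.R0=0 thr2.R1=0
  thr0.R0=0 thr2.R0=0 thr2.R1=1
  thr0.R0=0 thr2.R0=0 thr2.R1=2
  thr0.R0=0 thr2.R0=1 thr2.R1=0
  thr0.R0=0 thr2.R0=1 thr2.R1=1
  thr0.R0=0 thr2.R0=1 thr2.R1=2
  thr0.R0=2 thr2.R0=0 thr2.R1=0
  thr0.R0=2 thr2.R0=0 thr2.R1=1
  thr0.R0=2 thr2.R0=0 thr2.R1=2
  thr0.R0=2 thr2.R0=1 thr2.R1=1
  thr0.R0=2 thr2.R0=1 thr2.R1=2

spurious: thr0.R0=0 thr2.R0=1 thr2.R1=0

outcome vector order: (thr0.R0,thr2.R0,thr2.R1)
under TSO → 0/0/0; 0/0/1; 0/0/2; 0/1/1; 0/1/2; 2/0/0; 2/0/1; 2/0/2; 2/1/1; 2/1/2
claimed∖TSO = {0/1/0}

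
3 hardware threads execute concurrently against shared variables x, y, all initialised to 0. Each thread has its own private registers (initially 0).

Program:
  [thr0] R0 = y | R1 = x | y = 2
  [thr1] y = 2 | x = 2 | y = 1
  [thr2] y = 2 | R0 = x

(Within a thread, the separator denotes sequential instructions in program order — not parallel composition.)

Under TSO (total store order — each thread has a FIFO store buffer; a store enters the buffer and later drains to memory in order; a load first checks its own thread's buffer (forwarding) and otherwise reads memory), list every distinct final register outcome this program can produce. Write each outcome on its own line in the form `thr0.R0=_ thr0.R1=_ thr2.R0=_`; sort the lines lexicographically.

outcome vector order: (thr0.R0,thr0.R1,thr2.R0)
|TSO outcomes| = 10

thr0.R0=0 thr0.R1=0 thr2.R0=0
thr0.R0=0 thr0.R1=0 thr2.R0=2
thr0.R0=0 thr0.R1=2 thr2.R0=0
thr0.R0=0 thr0.R1=2 thr2.R0=2
thr0.R0=1 thr0.R1=2 thr2.R0=0
thr0.R0=1 thr0.R1=2 thr2.R0=2
thr0.R0=2 thr0.R1=0 thr2.R0=0
thr0.R0=2 thr0.R1=0 thr2.R0=2
thr0.R0=2 thr0.R1=2 thr2.R0=0
thr0.R0=2 thr0.R1=2 thr2.R0=2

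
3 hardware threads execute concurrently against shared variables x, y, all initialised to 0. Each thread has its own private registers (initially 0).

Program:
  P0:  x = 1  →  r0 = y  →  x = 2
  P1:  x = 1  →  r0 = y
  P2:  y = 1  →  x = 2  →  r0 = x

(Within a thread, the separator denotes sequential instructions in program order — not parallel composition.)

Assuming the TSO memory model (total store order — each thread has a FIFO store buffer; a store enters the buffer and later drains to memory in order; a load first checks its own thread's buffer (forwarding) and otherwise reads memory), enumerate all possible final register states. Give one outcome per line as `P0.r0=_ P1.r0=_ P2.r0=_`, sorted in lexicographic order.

P0.r0=0 P1.r0=0 P2.r0=1
P0.r0=0 P1.r0=0 P2.r0=2
P0.r0=0 P1.r0=1 P2.r0=1
P0.r0=0 P1.r0=1 P2.r0=2
P0.r0=1 P1.r0=0 P2.r0=1
P0.r0=1 P1.r0=0 P2.r0=2
P0.r0=1 P1.r0=1 P2.r0=1
P0.r0=1 P1.r0=1 P2.r0=2

outcome vector order: (P0.r0,P1.r0,P2.r0)
|TSO outcomes| = 8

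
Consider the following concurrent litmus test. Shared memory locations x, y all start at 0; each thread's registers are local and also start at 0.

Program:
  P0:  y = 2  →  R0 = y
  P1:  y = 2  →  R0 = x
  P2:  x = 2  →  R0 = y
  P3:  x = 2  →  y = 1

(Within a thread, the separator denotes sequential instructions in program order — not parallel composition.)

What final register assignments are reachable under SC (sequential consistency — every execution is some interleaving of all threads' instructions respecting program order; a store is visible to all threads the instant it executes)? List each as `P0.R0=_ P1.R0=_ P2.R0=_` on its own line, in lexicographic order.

outcome vector order: (P0.R0,P1.R0,P2.R0)
|SC outcomes| = 10

P0.R0=1 P1.R0=0 P2.R0=1
P0.R0=1 P1.R0=0 P2.R0=2
P0.R0=1 P1.R0=2 P2.R0=0
P0.R0=1 P1.R0=2 P2.R0=1
P0.R0=1 P1.R0=2 P2.R0=2
P0.R0=2 P1.R0=0 P2.R0=1
P0.R0=2 P1.R0=0 P2.R0=2
P0.R0=2 P1.R0=2 P2.R0=0
P0.R0=2 P1.R0=2 P2.R0=1
P0.R0=2 P1.R0=2 P2.R0=2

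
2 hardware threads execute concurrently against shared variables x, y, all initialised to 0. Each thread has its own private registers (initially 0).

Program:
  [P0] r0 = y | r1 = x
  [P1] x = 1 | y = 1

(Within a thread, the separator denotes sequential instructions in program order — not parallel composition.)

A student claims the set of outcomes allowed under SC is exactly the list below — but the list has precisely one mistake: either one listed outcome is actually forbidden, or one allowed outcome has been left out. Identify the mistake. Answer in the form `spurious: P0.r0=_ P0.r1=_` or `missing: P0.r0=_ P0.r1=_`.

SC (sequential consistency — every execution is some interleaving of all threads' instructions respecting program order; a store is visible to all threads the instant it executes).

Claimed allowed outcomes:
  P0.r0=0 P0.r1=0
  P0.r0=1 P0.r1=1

outcome vector order: (P0.r0,P0.r1)
under SC → <0 0>, <0 1>, <1 1>
SC∖claimed = {<0 1>}

missing: P0.r0=0 P0.r1=1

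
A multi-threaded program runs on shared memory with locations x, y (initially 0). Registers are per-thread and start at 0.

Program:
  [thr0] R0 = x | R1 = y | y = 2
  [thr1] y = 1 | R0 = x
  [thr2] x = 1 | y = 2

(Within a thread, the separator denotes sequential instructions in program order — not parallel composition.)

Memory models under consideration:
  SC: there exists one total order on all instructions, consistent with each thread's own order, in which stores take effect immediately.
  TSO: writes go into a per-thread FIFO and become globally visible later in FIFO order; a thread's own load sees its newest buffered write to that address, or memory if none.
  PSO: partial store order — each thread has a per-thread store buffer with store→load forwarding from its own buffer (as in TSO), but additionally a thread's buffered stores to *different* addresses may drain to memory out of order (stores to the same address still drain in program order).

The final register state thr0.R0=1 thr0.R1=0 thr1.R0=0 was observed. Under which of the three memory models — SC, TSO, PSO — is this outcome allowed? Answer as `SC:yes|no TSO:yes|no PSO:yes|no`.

outcome vector order: (thr0.R0,thr0.R1,thr1.R0)
[SC] allowed = {0/0/0, 0/0/1, 0/1/0, 0/1/1, 0/2/0, 0/2/1, 1/0/1, 1/1/0, 1/1/1, 1/2/0, 1/2/1}
[TSO] allowed = {0/0/0, 0/0/1, 0/1/0, 0/1/1, 0/2/0, 0/2/1, 1/0/0, 1/0/1, 1/1/0, 1/1/1, 1/2/0, 1/2/1}
[PSO] allowed = {0/0/0, 0/0/1, 0/1/0, 0/1/1, 0/2/0, 0/2/1, 1/0/0, 1/0/1, 1/1/0, 1/1/1, 1/2/0, 1/2/1}
target 1/0/0 ∈ {TSO,PSO}

SC:no TSO:yes PSO:yes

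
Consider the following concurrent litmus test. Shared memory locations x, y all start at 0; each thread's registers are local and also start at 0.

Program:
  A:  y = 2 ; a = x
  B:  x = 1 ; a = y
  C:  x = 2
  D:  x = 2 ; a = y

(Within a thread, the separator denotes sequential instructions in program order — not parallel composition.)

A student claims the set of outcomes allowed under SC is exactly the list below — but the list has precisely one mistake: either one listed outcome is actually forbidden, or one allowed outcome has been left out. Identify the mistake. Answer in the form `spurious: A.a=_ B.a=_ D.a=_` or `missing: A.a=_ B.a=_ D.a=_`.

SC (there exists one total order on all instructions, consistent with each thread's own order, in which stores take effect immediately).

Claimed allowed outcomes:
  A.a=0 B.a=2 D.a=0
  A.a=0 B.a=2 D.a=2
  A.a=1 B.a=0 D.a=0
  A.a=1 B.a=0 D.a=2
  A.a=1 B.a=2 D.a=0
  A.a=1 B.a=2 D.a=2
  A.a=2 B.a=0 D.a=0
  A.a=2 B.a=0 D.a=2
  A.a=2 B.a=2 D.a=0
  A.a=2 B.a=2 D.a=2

outcome vector order: (A.a,B.a,D.a)
SC: 9 outcomes — {<0 2 2>, <1 0 0>, <1 0 2>, <1 2 0>, <1 2 2>, <2 0 0>, <2 0 2>, <2 2 0>, <2 2 2>}
claimed∖SC = {<0 2 0>}

spurious: A.a=0 B.a=2 D.a=0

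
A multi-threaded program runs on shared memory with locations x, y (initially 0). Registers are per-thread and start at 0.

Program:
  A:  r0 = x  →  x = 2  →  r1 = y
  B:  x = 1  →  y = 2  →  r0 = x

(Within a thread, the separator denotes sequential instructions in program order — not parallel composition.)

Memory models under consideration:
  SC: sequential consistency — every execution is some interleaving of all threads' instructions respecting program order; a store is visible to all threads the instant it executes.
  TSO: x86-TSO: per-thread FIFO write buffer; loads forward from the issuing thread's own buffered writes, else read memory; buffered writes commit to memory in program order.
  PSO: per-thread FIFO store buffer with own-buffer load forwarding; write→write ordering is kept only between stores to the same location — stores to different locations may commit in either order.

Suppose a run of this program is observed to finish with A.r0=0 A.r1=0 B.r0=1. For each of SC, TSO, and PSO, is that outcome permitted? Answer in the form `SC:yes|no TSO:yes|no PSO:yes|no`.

SC:yes TSO:yes PSO:yes

outcome vector order: (A.r0,A.r1,B.r0)
under SC → 001; 002; 021; 022; 102; 121; 122
under TSO → 001; 002; 021; 022; 101; 102; 121; 122
under PSO → 001; 002; 021; 022; 101; 102; 121; 122
target 001 ∈ {SC,TSO,PSO}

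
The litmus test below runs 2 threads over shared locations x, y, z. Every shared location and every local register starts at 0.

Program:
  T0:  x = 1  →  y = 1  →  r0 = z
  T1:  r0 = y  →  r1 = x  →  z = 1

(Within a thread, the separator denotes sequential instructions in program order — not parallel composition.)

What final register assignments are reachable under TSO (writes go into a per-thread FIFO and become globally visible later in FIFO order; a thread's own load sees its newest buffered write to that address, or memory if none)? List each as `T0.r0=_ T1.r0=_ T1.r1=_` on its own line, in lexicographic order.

T0.r0=0 T1.r0=0 T1.r1=0
T0.r0=0 T1.r0=0 T1.r1=1
T0.r0=0 T1.r0=1 T1.r1=1
T0.r0=1 T1.r0=0 T1.r1=0
T0.r0=1 T1.r0=0 T1.r1=1
T0.r0=1 T1.r0=1 T1.r1=1

outcome vector order: (T0.r0,T1.r0,T1.r1)
|TSO outcomes| = 6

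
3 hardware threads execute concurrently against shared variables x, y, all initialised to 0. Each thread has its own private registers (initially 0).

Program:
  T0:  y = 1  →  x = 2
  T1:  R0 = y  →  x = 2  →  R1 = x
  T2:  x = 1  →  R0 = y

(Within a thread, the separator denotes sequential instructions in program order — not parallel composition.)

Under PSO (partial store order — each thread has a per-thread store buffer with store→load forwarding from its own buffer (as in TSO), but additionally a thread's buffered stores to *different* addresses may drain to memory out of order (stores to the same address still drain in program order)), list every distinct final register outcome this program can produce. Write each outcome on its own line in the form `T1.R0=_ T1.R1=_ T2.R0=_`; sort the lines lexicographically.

outcome vector order: (T1.R0,T1.R1,T2.R0)
|PSO outcomes| = 8

T1.R0=0 T1.R1=1 T2.R0=0
T1.R0=0 T1.R1=1 T2.R0=1
T1.R0=0 T1.R1=2 T2.R0=0
T1.R0=0 T1.R1=2 T2.R0=1
T1.R0=1 T1.R1=1 T2.R0=0
T1.R0=1 T1.R1=1 T2.R0=1
T1.R0=1 T1.R1=2 T2.R0=0
T1.R0=1 T1.R1=2 T2.R0=1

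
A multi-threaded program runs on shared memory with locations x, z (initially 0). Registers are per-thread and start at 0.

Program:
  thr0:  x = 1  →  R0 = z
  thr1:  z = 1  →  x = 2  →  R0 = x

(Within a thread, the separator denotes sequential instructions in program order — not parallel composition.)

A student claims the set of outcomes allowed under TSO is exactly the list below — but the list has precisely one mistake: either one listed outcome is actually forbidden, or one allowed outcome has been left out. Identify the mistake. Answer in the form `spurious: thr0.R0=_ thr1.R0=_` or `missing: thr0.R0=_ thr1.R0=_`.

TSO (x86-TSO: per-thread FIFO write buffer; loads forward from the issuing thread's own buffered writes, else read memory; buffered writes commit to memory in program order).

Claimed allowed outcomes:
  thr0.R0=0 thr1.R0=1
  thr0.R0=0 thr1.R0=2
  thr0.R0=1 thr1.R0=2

missing: thr0.R0=1 thr1.R0=1

outcome vector order: (thr0.R0,thr1.R0)
under TSO → 01; 02; 11; 12
TSO∖claimed = {11}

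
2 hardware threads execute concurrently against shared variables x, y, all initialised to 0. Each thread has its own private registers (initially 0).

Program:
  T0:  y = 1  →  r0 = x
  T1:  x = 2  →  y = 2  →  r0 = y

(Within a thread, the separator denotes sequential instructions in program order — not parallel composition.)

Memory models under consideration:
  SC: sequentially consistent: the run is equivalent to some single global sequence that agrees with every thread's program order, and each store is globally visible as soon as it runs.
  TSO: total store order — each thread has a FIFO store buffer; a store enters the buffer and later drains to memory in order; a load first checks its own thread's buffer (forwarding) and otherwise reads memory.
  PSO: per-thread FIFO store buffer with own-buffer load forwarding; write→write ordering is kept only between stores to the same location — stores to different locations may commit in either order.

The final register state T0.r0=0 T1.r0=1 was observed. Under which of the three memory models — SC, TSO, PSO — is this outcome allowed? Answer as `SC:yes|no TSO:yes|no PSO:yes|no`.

outcome vector order: (T0.r0,T1.r0)
SC: 3 outcomes — {0/2, 2/1, 2/2}
TSO: 4 outcomes — {0/1, 0/2, 2/1, 2/2}
PSO: 4 outcomes — {0/1, 0/2, 2/1, 2/2}
target 0/1 ∈ {TSO,PSO}

SC:no TSO:yes PSO:yes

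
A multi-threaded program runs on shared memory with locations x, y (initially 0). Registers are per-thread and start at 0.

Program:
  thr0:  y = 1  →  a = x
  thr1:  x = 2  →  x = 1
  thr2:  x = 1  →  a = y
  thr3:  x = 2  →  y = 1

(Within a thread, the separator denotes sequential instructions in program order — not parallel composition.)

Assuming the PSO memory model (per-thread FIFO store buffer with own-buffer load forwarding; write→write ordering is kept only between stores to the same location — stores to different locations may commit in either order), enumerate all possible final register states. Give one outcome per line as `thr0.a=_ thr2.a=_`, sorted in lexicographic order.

outcome vector order: (thr0.a,thr2.a)
|PSO outcomes| = 6

thr0.a=0 thr2.a=0
thr0.a=0 thr2.a=1
thr0.a=1 thr2.a=0
thr0.a=1 thr2.a=1
thr0.a=2 thr2.a=0
thr0.a=2 thr2.a=1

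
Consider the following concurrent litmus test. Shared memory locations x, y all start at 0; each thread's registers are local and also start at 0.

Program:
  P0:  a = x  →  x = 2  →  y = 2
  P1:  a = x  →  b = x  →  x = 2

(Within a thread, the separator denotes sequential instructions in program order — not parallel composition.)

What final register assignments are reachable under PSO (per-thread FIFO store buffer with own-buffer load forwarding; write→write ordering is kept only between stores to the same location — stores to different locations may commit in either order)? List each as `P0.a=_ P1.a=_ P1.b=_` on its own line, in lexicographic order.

outcome vector order: (P0.a,P1.a,P1.b)
|PSO outcomes| = 4

P0.a=0 P1.a=0 P1.b=0
P0.a=0 P1.a=0 P1.b=2
P0.a=0 P1.a=2 P1.b=2
P0.a=2 P1.a=0 P1.b=0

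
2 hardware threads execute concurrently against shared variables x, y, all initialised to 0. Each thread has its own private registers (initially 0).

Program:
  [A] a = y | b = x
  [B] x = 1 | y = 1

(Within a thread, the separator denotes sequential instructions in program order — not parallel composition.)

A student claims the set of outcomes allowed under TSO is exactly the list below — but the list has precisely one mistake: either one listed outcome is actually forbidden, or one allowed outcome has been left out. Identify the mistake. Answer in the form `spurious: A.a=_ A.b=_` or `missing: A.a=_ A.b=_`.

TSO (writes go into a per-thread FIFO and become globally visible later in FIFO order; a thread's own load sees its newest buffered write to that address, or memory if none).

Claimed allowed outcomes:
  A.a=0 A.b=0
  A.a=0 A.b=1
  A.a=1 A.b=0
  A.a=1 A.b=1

spurious: A.a=1 A.b=0

outcome vector order: (A.a,A.b)
under TSO → 0/0 0/1 1/1
claimed∖TSO = {1/0}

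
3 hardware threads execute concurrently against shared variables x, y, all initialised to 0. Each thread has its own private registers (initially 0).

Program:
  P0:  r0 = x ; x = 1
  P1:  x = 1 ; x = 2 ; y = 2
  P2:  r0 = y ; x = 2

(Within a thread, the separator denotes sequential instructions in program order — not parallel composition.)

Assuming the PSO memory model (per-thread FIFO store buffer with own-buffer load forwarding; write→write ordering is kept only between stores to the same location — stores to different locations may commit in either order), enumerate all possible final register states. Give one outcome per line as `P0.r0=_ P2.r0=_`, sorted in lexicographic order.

P0.r0=0 P2.r0=0
P0.r0=0 P2.r0=2
P0.r0=1 P2.r0=0
P0.r0=1 P2.r0=2
P0.r0=2 P2.r0=0
P0.r0=2 P2.r0=2

outcome vector order: (P0.r0,P2.r0)
|PSO outcomes| = 6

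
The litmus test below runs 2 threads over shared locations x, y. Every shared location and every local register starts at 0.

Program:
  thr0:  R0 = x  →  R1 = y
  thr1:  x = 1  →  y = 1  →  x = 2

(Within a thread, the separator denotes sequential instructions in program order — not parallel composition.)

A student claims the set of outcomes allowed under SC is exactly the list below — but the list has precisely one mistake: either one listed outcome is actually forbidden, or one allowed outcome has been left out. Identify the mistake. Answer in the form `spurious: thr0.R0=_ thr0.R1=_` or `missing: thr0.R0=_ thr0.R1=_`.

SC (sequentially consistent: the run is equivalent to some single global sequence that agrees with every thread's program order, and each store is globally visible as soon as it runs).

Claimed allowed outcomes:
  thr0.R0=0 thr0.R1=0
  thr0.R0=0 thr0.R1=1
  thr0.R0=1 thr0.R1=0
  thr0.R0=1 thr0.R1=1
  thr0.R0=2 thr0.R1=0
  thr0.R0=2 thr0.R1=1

outcome vector order: (thr0.R0,thr0.R1)
[SC] allowed = {00 01 10 11 21}
claimed∖SC = {20}

spurious: thr0.R0=2 thr0.R1=0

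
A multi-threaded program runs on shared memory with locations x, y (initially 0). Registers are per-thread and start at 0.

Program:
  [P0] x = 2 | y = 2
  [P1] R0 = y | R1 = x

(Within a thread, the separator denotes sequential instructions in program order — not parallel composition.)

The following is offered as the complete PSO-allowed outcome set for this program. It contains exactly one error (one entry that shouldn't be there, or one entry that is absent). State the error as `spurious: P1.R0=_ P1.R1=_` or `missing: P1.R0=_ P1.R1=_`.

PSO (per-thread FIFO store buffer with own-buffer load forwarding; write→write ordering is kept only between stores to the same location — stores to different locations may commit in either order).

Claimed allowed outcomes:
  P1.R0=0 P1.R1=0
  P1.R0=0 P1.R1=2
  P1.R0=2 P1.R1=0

missing: P1.R0=2 P1.R1=2

outcome vector order: (P1.R0,P1.R1)
PSO (4): <0 0> <0 2> <2 0> <2 2>
PSO∖claimed = {<2 2>}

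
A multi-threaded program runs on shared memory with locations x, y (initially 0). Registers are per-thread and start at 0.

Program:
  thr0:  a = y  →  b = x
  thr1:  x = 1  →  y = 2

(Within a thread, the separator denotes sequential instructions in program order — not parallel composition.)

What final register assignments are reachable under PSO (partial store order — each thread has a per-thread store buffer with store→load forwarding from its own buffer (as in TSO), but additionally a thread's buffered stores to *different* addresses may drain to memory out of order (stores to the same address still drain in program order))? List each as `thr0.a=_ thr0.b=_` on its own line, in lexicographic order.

outcome vector order: (thr0.a,thr0.b)
|PSO outcomes| = 4

thr0.a=0 thr0.b=0
thr0.a=0 thr0.b=1
thr0.a=2 thr0.b=0
thr0.a=2 thr0.b=1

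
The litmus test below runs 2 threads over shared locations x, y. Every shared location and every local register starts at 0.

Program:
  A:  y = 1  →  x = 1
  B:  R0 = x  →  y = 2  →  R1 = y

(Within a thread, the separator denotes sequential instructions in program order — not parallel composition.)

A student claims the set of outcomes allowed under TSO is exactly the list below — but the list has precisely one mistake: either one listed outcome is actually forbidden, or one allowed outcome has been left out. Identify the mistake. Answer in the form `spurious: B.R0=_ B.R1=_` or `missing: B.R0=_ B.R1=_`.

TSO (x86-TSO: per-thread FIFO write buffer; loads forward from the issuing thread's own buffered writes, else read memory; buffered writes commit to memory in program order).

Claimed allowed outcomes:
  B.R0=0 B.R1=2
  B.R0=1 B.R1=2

missing: B.R0=0 B.R1=1

outcome vector order: (B.R0,B.R1)
[TSO] allowed = {<0 1> <0 2> <1 2>}
TSO∖claimed = {<0 1>}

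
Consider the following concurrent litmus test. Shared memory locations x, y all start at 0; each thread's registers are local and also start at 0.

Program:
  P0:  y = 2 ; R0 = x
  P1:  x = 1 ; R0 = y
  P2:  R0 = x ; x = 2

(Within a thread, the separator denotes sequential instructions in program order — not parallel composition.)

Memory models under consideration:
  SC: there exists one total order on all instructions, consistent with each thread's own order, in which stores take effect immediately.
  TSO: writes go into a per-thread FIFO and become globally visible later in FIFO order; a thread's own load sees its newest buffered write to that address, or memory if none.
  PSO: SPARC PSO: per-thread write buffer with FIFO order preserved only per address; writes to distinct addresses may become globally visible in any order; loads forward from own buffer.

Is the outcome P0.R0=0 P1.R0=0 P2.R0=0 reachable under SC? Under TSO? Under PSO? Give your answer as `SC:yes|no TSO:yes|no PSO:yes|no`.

SC:no TSO:yes PSO:yes

outcome vector order: (P0.R0,P1.R0,P2.R0)
[SC] allowed = {020 021 100 101 120 121 200 201 220 221}
[TSO] allowed = {000 001 020 021 100 101 120 121 200 201 220 221}
[PSO] allowed = {000 001 020 021 100 101 120 121 200 201 220 221}
target 000 ∈ {TSO,PSO}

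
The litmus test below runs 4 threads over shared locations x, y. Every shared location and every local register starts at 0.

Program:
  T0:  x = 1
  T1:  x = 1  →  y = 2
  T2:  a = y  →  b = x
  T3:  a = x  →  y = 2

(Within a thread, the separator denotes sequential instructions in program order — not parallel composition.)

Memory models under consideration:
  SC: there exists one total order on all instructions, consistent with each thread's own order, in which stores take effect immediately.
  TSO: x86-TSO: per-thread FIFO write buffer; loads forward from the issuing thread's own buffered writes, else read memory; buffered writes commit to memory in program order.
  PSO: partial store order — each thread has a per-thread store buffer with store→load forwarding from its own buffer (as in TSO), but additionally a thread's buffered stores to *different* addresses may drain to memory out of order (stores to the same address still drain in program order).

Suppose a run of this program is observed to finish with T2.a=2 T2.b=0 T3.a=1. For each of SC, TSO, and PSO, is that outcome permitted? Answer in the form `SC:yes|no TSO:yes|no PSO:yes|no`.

outcome vector order: (T2.a,T2.b,T3.a)
[SC] allowed = {000; 001; 010; 011; 200; 210; 211}
[TSO] allowed = {000; 001; 010; 011; 200; 210; 211}
[PSO] allowed = {000; 001; 010; 011; 200; 201; 210; 211}
target 201 ∈ {PSO}

SC:no TSO:no PSO:yes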